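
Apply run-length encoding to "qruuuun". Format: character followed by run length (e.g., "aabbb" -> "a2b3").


Input: 'qruuuun'
Operation: identify consecutive runs
Runs: 'q' -> q1, 'r' -> r1, 'uuuu' -> u4, 'n' -> n1
Encoded: q1r1u4n1


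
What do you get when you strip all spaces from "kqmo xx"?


Input string: 'kqmo xx'
Operation: remove all spaces
Words: 'kqmo', 'xx'
Join without spaces: kqmoxx


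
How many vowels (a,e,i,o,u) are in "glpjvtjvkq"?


Input string: 'glpjvtjvkq'
Operation: count vowels (a, e, i, o, u)
Scan: s[0]='g', s[1]='l', s[2]='p', s[3]='j', s[4]='v', s[5]='t', s[6]='j', s[7]='v', s[8]='k', s[9]='q'
Vowels found: 0
Result: 0


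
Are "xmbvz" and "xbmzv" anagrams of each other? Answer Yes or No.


String 1: 'xmbvz' -> sorted: 'bmvxz'
String 2: 'xbmzv' -> sorted: 'bmvxz'
Compare sorted forms: 'bmvxz' == 'bmvxz'
Anagram: Yes


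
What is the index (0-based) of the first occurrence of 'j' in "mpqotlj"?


Input string: 'mpqotlj'
Target: 'j'
Scanning left to right: s[0]='m', s[1]='p', s[2]='q', s[3]='o', s[4]='t', s[5]='l', s[6]='j'
First match at index: 6


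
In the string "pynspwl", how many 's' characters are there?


Input string: 'pynspwl'
Target character: 's'
Scan each position: s[3]='s'
Matches found at indices: 3
Total: 1


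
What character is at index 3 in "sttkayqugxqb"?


Input string: 'sttkayqugxqb'
Operation: get character at index 3
Index mapping: s[0]='s', s[1]='t', s[2]='t', s[3]='k'
Result: 'k'


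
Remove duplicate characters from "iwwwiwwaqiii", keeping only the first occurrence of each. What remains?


Input: 'iwwwiwwaqiii'
Operation: keep first occurrence of each character
Scan: s[0]='i' new -> keep; s[1]='w' new -> keep; s[2]='w' seen -> skip; s[3]='w' seen -> skip; s[4]='i' seen -> skip; s[5]='w' seen -> skip; s[6]='w' seen -> skip; s[7]='a' new -> keep; s[8]='q' new -> keep; s[9]='i' seen -> skip; s[10]='i' seen -> skip; s[11]='i' seen -> skip
Result: iwaq


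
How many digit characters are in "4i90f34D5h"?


Input string: '4i90f34D5h'
Operation: count digit characters (0-9)
Scan: '4'(digit), 'i', '9'(digit), '0'(digit), 'f', '3'(digit), '4'(digit), 'D', '5'(digit), 'h'
Digits found: 6
Result: 6


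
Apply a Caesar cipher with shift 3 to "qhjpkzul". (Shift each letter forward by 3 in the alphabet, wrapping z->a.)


Input: 'qhjpkzul', shift = 3
Operation: for each letter, (position + 3) mod 26
Mapping: 'q'(16+3=19)->'t', 'h'(7+3=10)->'k', 'j'(9+3=12)->'m', 'p'(15+3=18)->'s', 'k'(10+3=13)->'n', 'z'(25+3=28, 28 mod 26=2)->'c', 'u'(20+3=23)->'x', 'l'(11+3=14)->'o'
Result: tkmsncxo


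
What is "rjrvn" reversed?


Input string: 'rjrvn'
Operation: reverse character order
Original order: 'r' -> 'j' -> 'r' -> 'v' -> 'n'
Reversed order: 'n' -> 'v' -> 'r' -> 'j' -> 'r'
Result: nvrjr


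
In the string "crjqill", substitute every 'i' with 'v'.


Input string: 'crjqill'
Operation: replace 'i' with 'v'
Positions of 'i': 4
After replacement: crjqvll


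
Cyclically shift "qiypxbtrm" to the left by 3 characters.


Input: 'qiypxbtrm', shift = 3
Operation: split at index 3 and swap parts
Front part s[0:3] = 'qiy'
Back part s[3:] = 'pxbtrm'
Rotated = back + front = 'pxbtrm' + 'qiy'
Result: pxbtrmqiy


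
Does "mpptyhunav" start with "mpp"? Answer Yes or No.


Input string: 'mpptyhunav'
Prefix to check: 'mpp'
First 3 characters of input: 'mpp'
Match: True
Result: Yes


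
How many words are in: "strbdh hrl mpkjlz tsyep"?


Input string: 'strbdh hrl mpkjlz tsyep'
Operation: split by spaces
Words found: 'strbdh', 'hrl', 'mpkjlz', 'tsyep'
Word count: 4


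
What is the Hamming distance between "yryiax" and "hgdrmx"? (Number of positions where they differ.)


String 1: 'yryiax'
String 2: 'hgdrmx'
Compare each position: pos 0: 'y'!='h', pos 1: 'r'!='g', pos 2: 'y'!='d', pos 3: 'i'!='r', pos 4: 'a'!='m', pos 5: 'x'=='x'
Differing positions: 5
Hamming distance: 5


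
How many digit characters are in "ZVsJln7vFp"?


Input string: 'ZVsJln7vFp'
Operation: count digit characters (0-9)
Scan: 'Z', 'V', 's', 'J', 'l', 'n', '7'(digit), 'v', 'F', 'p'
Digits found: 1
Result: 1


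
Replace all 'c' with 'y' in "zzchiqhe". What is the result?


Input string: 'zzchiqhe'
Operation: replace 'c' with 'y'
Positions of 'c': 2
After replacement: zzyhiqhe


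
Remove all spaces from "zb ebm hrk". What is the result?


Input string: 'zb ebm hrk'
Operation: remove all spaces
Words: 'zb', 'ebm', 'hrk'
Join without spaces: zbebmhrk


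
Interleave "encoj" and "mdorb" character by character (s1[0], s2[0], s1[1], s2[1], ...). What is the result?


String 1: 'encoj'
String 2: 'mdorb'
Operation: alternate characters
Pairs: 'e'+'m', 'n'+'d', 'c'+'o', 'o'+'r', 'j'+'b'
Result: emndcoorjb


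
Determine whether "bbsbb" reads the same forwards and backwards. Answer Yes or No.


Input string: 'bbsbb'
Reversed: 'bbsbb'
Compare pairs: s[0]='b' vs s[4]='b' (match), s[1]='b' vs s[3]='b' (match)
Palindrome: Yes


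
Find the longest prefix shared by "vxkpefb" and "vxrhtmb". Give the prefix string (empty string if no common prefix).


String 1: 'vxkpefb'
String 2: 'vxrhtmb'
Compare position by position:
pos 0: 'v' vs 'v' match
pos 1: 'x' vs 'x' match
pos 2: 'k' vs 'r' differ -> stop
Longest common prefix: "vx" (length 2)


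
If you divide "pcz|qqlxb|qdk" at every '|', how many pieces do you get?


Input string: 'pcz|qqlxb|qdk'
Delimiter: '|'
Split result: 'pcz', 'qqlxb', 'qdk'
Number of parts: 3


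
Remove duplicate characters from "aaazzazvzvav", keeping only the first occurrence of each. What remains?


Input: 'aaazzazvzvav'
Operation: keep first occurrence of each character
Scan: s[0]='a' new -> keep; s[1]='a' seen -> skip; s[2]='a' seen -> skip; s[3]='z' new -> keep; s[4]='z' seen -> skip; s[5]='a' seen -> skip; s[6]='z' seen -> skip; s[7]='v' new -> keep; s[8]='z' seen -> skip; s[9]='v' seen -> skip; s[10]='a' seen -> skip; s[11]='v' seen -> skip
Result: azv


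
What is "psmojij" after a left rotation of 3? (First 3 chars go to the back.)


Input: 'psmojij', shift = 3
Operation: split at index 3 and swap parts
Front part s[0:3] = 'psm'
Back part s[3:] = 'ojij'
Rotated = back + front = 'ojij' + 'psm'
Result: ojijpsm


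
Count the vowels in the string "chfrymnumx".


Input string: 'chfrymnumx'
Operation: count vowels (a, e, i, o, u)
Scan: s[0]='c', s[1]='h', s[2]='f', s[3]='r', s[4]='y', s[5]='m', s[6]='n', s[7]='u' (vowel), s[8]='m', s[9]='x'
Vowels found: 1
Result: 1


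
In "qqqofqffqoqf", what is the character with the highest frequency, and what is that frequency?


Input: 'qqqofqffqoqf'
Operation: tally each character
Counts: 'f':4, 'o':2, 'q':6
Maximum: 'q' appears 6 times


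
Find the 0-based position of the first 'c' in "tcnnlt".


Input string: 'tcnnlt'
Target: 'c'
Scanning left to right: s[0]='t', s[1]='c'
First match at index: 1


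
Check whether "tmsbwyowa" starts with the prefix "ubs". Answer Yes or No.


Input string: 'tmsbwyowa'
Prefix to check: 'ubs'
First 3 characters of input: 'tms'
Match: False
Result: No


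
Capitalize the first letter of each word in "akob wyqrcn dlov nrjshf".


Input string: 'akob wyqrcn dlov nrjshf'
Operation: capitalize first letter of each word
Word transformations: 'akob'->'Akob', 'wyqrcn'->'Wyqrcn', 'dlov'->'Dlov', 'nrjshf'->'Nrjshf'
Result: Akob Wyqrcn Dlov Nrjshf


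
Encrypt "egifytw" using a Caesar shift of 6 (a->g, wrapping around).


Input: 'egifytw', shift = 6
Operation: for each letter, (position + 6) mod 26
Mapping: 'e'(4+6=10)->'k', 'g'(6+6=12)->'m', 'i'(8+6=14)->'o', 'f'(5+6=11)->'l', 'y'(24+6=30, 30 mod 26=4)->'e', 't'(19+6=25)->'z', 'w'(22+6=28, 28 mod 26=2)->'c'
Result: kmolezc


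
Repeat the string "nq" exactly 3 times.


Input string: 'nq'
Operation: repeat 3 times
Concatenation: 'nq' + 'nq' + 'nq'
Result: nqnqnq


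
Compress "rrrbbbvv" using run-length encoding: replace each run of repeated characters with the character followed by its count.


Input: 'rrrbbbvv'
Operation: identify consecutive runs
Runs: 'rrr' -> r3, 'bbb' -> b3, 'vv' -> v2
Encoded: r3b3v2


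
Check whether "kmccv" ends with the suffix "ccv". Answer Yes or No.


Input string: 'kmccv'
Suffix to check: 'ccv'
Last 3 characters of input: 'ccv'
Match: True
Result: Yes


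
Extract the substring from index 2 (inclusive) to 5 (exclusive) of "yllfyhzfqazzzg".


Input string: 'yllfyhzfqazzzg'
Operation: slice [2:5]
Extract characters: s[2]='l', s[3]='f', s[4]='y'
Result: lfy


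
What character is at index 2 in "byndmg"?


Input string: 'byndmg'
Operation: get character at index 2
Index mapping: s[0]='b', s[1]='y', s[2]='n'
Result: 'n'


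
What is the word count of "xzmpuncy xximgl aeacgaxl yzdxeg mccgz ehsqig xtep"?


Input string: 'xzmpuncy xximgl aeacgaxl yzdxeg mccgz ehsqig xtep'
Operation: split by spaces
Words found: 'xzmpuncy', 'xximgl', 'aeacgaxl', 'yzdxeg', 'mccgz', 'ehsqig', 'xtep'
Word count: 7


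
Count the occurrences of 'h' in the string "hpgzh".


Input string: 'hpgzh'
Target character: 'h'
Scan each position: s[0]='h', s[4]='h'
Matches found at indices: 0, 4
Total: 2


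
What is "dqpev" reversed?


Input string: 'dqpev'
Operation: reverse character order
Original order: 'd' -> 'q' -> 'p' -> 'e' -> 'v'
Reversed order: 'v' -> 'e' -> 'p' -> 'q' -> 'd'
Result: vepqd


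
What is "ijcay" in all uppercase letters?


Input string: 'ijcay'
Operation: convert each letter to uppercase
Mapping: 'i'->'I', 'j'->'J', 'c'->'C', 'a'->'A', 'y'->'Y'
Result: IJCAY


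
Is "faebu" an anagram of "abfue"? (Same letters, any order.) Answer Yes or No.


String 1: 'abfue' -> sorted: 'abefu'
String 2: 'faebu' -> sorted: 'abefu'
Compare sorted forms: 'abefu' == 'abefu'
Anagram: Yes


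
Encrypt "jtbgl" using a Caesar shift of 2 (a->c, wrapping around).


Input: 'jtbgl', shift = 2
Operation: for each letter, (position + 2) mod 26
Mapping: 'j'(9+2=11)->'l', 't'(19+2=21)->'v', 'b'(1+2=3)->'d', 'g'(6+2=8)->'i', 'l'(11+2=13)->'n'
Result: lvdin


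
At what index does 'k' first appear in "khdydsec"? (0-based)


Input string: 'khdydsec'
Target: 'k'
Scanning left to right: s[0]='k'
First match at index: 0


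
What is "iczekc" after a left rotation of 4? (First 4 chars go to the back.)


Input: 'iczekc', shift = 4
Operation: split at index 4 and swap parts
Front part s[0:4] = 'icze'
Back part s[4:] = 'kc'
Rotated = back + front = 'kc' + 'icze'
Result: kcicze


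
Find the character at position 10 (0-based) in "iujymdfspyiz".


Input string: 'iujymdfspyiz'
Operation: get character at index 10
Index mapping: s[0]='i', s[1]='u', s[2]='j', s[3]='y', s[4]='m', s[5]='d', s[6]='f', s[7]='s', s[8]='p', s[9]='y', s[10]='i'
Result: 'i'


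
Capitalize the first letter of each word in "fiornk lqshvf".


Input string: 'fiornk lqshvf'
Operation: capitalize first letter of each word
Word transformations: 'fiornk'->'Fiornk', 'lqshvf'->'Lqshvf'
Result: Fiornk Lqshvf


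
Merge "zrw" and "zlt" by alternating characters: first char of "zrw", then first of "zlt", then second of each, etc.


String 1: 'zrw'
String 2: 'zlt'
Operation: alternate characters
Pairs: 'z'+'z', 'r'+'l', 'w'+'t'
Result: zzrlwt


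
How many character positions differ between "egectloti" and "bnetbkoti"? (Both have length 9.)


String 1: 'egectloti'
String 2: 'bnetbkoti'
Compare each position: pos 0: 'e'!='b', pos 1: 'g'!='n', pos 2: 'e'=='e', pos 3: 'c'!='t', pos 4: 't'!='b', pos 5: 'l'!='k', pos 6: 'o'=='o', pos 7: 't'=='t', pos 8: 'i'=='i'
Differing positions: 5
Hamming distance: 5


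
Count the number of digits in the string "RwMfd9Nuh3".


Input string: 'RwMfd9Nuh3'
Operation: count digit characters (0-9)
Scan: 'R', 'w', 'M', 'f', 'd', '9'(digit), 'N', 'u', 'h', '3'(digit)
Digits found: 2
Result: 2


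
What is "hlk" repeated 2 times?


Input string: 'hlk'
Operation: repeat 2 times
Concatenation: 'hlk' + 'hlk'
Result: hlkhlk


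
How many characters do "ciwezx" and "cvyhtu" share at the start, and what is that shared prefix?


String 1: 'ciwezx'
String 2: 'cvyhtu'
Compare position by position:
pos 0: 'c' vs 'c' match
pos 1: 'i' vs 'v' differ -> stop
Longest common prefix: "c" (length 1)


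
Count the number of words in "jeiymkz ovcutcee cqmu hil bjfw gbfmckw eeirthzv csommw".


Input string: 'jeiymkz ovcutcee cqmu hil bjfw gbfmckw eeirthzv csommw'
Operation: split by spaces
Words found: 'jeiymkz', 'ovcutcee', 'cqmu', 'hil', 'bjfw', 'gbfmckw', 'eeirthzv', 'csommw'
Word count: 8


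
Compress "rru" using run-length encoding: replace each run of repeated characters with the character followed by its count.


Input: 'rru'
Operation: identify consecutive runs
Runs: 'rr' -> r2, 'u' -> u1
Encoded: r2u1


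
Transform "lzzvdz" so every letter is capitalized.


Input string: 'lzzvdz'
Operation: convert each letter to uppercase
Mapping: 'l'->'L', 'z'->'Z', 'z'->'Z', 'v'->'V', 'd'->'D', 'z'->'Z'
Result: LZZVDZ


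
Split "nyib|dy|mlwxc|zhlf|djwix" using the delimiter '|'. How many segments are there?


Input string: 'nyib|dy|mlwxc|zhlf|djwix'
Delimiter: '|'
Split result: 'nyib', 'dy', 'mlwxc', 'zhlf', 'djwix'
Number of parts: 5


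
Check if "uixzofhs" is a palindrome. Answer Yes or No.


Input string: 'uixzofhs'
Reversed: 'shfozxiu'
Compare pairs: s[0]='u' vs s[7]='s' (mismatch), s[1]='i' vs s[6]='h' (mismatch), s[2]='x' vs s[5]='f' (mismatch), s[3]='z' vs s[4]='o' (mismatch)
Palindrome: No


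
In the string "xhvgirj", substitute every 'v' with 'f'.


Input string: 'xhvgirj'
Operation: replace 'v' with 'f'
Positions of 'v': 2
After replacement: xhfgirj


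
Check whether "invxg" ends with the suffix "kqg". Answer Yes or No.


Input string: 'invxg'
Suffix to check: 'kqg'
Last 3 characters of input: 'vxg'
Match: False
Result: No


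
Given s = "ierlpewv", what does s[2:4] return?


Input string: 'ierlpewv'
Operation: slice [2:4]
Extract characters: s[2]='r', s[3]='l'
Result: rl


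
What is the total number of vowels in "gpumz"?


Input string: 'gpumz'
Operation: count vowels (a, e, i, o, u)
Scan: s[0]='g', s[1]='p', s[2]='u' (vowel), s[3]='m', s[4]='z'
Vowels found: 1
Result: 1


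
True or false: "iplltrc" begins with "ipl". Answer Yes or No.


Input string: 'iplltrc'
Prefix to check: 'ipl'
First 3 characters of input: 'ipl'
Match: True
Result: Yes


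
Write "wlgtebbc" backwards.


Input string: 'wlgtebbc'
Operation: reverse character order
Original order: 'w' -> 'l' -> 'g' -> 't' -> 'e' -> 'b' -> 'b' -> 'c'
Reversed order: 'c' -> 'b' -> 'b' -> 'e' -> 't' -> 'g' -> 'l' -> 'w'
Result: cbbetglw


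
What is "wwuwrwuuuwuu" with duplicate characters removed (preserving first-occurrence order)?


Input: 'wwuwrwuuuwuu'
Operation: keep first occurrence of each character
Scan: s[0]='w' new -> keep; s[1]='w' seen -> skip; s[2]='u' new -> keep; s[3]='w' seen -> skip; s[4]='r' new -> keep; s[5]='w' seen -> skip; s[6]='u' seen -> skip; s[7]='u' seen -> skip; s[8]='u' seen -> skip; s[9]='w' seen -> skip; s[10]='u' seen -> skip; s[11]='u' seen -> skip
Result: wur


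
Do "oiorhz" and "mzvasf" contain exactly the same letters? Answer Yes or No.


String 1: 'oiorhz' -> sorted: 'hioorz'
String 2: 'mzvasf' -> sorted: 'afmsvz'
Compare sorted forms: 'hioorz' != 'afmsvz'
Anagram: No


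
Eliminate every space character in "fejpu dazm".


Input string: 'fejpu dazm'
Operation: remove all spaces
Words: 'fejpu', 'dazm'
Join without spaces: fejpudazm


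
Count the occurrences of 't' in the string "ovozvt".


Input string: 'ovozvt'
Target character: 't'
Scan each position: s[5]='t'
Matches found at indices: 5
Total: 1


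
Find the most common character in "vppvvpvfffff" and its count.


Input: 'vppvvpvfffff'
Operation: tally each character
Counts: 'f':5, 'p':3, 'v':4
Maximum: 'f' appears 5 times


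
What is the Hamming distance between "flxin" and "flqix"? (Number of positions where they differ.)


String 1: 'flxin'
String 2: 'flqix'
Compare each position: pos 0: 'f'=='f', pos 1: 'l'=='l', pos 2: 'x'!='q', pos 3: 'i'=='i', pos 4: 'n'!='x'
Differing positions: 2
Hamming distance: 2


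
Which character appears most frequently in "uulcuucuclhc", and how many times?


Input: 'uulcuucuclhc'
Operation: tally each character
Counts: 'c':4, 'h':1, 'l':2, 'u':5
Maximum: 'u' appears 5 times


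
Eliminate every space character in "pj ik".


Input string: 'pj ik'
Operation: remove all spaces
Words: 'pj', 'ik'
Join without spaces: pjik


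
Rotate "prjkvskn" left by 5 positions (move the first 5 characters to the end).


Input: 'prjkvskn', shift = 5
Operation: split at index 5 and swap parts
Front part s[0:5] = 'prjkv'
Back part s[5:] = 'skn'
Rotated = back + front = 'skn' + 'prjkv'
Result: sknprjkv


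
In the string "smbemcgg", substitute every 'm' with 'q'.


Input string: 'smbemcgg'
Operation: replace 'm' with 'q'
Positions of 'm': 1, 4
After replacement: sqbeqcgg


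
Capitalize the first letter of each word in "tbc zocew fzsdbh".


Input string: 'tbc zocew fzsdbh'
Operation: capitalize first letter of each word
Word transformations: 'tbc'->'Tbc', 'zocew'->'Zocew', 'fzsdbh'->'Fzsdbh'
Result: Tbc Zocew Fzsdbh


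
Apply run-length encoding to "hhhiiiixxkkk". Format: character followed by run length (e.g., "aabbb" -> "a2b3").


Input: 'hhhiiiixxkkk'
Operation: identify consecutive runs
Runs: 'hhh' -> h3, 'iiii' -> i4, 'xx' -> x2, 'kkk' -> k3
Encoded: h3i4x2k3


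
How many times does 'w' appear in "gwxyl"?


Input string: 'gwxyl'
Target character: 'w'
Scan each position: s[1]='w'
Matches found at indices: 1
Total: 1


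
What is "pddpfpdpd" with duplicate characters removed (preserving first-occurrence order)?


Input: 'pddpfpdpd'
Operation: keep first occurrence of each character
Scan: s[0]='p' new -> keep; s[1]='d' new -> keep; s[2]='d' seen -> skip; s[3]='p' seen -> skip; s[4]='f' new -> keep; s[5]='p' seen -> skip; s[6]='d' seen -> skip; s[7]='p' seen -> skip; s[8]='d' seen -> skip
Result: pdf


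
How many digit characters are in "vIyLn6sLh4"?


Input string: 'vIyLn6sLh4'
Operation: count digit characters (0-9)
Scan: 'v', 'I', 'y', 'L', 'n', '6'(digit), 's', 'L', 'h', '4'(digit)
Digits found: 2
Result: 2


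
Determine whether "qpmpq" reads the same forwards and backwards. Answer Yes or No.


Input string: 'qpmpq'
Reversed: 'qpmpq'
Compare pairs: s[0]='q' vs s[4]='q' (match), s[1]='p' vs s[3]='p' (match)
Palindrome: Yes


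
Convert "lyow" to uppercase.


Input string: 'lyow'
Operation: convert each letter to uppercase
Mapping: 'l'->'L', 'y'->'Y', 'o'->'O', 'w'->'W'
Result: LYOW


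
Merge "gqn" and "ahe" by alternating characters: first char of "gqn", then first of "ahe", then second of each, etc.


String 1: 'gqn'
String 2: 'ahe'
Operation: alternate characters
Pairs: 'g'+'a', 'q'+'h', 'n'+'e'
Result: gaqhne


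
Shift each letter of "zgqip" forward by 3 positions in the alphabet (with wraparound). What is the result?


Input: 'zgqip', shift = 3
Operation: for each letter, (position + 3) mod 26
Mapping: 'z'(25+3=28, 28 mod 26=2)->'c', 'g'(6+3=9)->'j', 'q'(16+3=19)->'t', 'i'(8+3=11)->'l', 'p'(15+3=18)->'s'
Result: cjtls


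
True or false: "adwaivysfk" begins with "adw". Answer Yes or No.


Input string: 'adwaivysfk'
Prefix to check: 'adw'
First 3 characters of input: 'adw'
Match: True
Result: Yes


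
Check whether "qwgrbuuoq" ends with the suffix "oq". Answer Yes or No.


Input string: 'qwgrbuuoq'
Suffix to check: 'oq'
Last 2 characters of input: 'oq'
Match: True
Result: Yes


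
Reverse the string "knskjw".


Input string: 'knskjw'
Operation: reverse character order
Original order: 'k' -> 'n' -> 's' -> 'k' -> 'j' -> 'w'
Reversed order: 'w' -> 'j' -> 'k' -> 's' -> 'n' -> 'k'
Result: wjksnk


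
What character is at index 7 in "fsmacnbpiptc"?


Input string: 'fsmacnbpiptc'
Operation: get character at index 7
Index mapping: s[0]='f', s[1]='s', s[2]='m', s[3]='a', s[4]='c', s[5]='n', s[6]='b', s[7]='p'
Result: 'p'


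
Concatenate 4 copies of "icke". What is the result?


Input string: 'icke'
Operation: repeat 4 times
Concatenation: 'icke' + 'icke' + 'icke' + 'icke'
Result: ickeickeickeicke


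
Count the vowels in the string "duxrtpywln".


Input string: 'duxrtpywln'
Operation: count vowels (a, e, i, o, u)
Scan: s[0]='d', s[1]='u' (vowel), s[2]='x', s[3]='r', s[4]='t', s[5]='p', s[6]='y', s[7]='w', s[8]='l', s[9]='n'
Vowels found: 1
Result: 1


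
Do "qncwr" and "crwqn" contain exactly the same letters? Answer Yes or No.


String 1: 'qncwr' -> sorted: 'cnqrw'
String 2: 'crwqn' -> sorted: 'cnqrw'
Compare sorted forms: 'cnqrw' == 'cnqrw'
Anagram: Yes


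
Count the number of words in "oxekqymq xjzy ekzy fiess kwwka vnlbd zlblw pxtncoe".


Input string: 'oxekqymq xjzy ekzy fiess kwwka vnlbd zlblw pxtncoe'
Operation: split by spaces
Words found: 'oxekqymq', 'xjzy', 'ekzy', 'fiess', 'kwwka', 'vnlbd', 'zlblw', 'pxtncoe'
Word count: 8


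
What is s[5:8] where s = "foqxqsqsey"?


Input string: 'foqxqsqsey'
Operation: slice [5:8]
Extract characters: s[5]='s', s[6]='q', s[7]='s'
Result: sqs


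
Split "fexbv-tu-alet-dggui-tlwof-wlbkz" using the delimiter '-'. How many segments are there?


Input string: 'fexbv-tu-alet-dggui-tlwof-wlbkz'
Delimiter: '-'
Split result: 'fexbv', 'tu', 'alet', 'dggui', 'tlwof', 'wlbkz'
Number of parts: 6


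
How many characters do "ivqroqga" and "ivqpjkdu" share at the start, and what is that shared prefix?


String 1: 'ivqroqga'
String 2: 'ivqpjkdu'
Compare position by position:
pos 0: 'i' vs 'i' match
pos 1: 'v' vs 'v' match
pos 2: 'q' vs 'q' match
pos 3: 'r' vs 'p' differ -> stop
Longest common prefix: "ivq" (length 3)


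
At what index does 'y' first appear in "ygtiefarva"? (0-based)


Input string: 'ygtiefarva'
Target: 'y'
Scanning left to right: s[0]='y'
First match at index: 0


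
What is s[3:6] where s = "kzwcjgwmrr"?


Input string: 'kzwcjgwmrr'
Operation: slice [3:6]
Extract characters: s[3]='c', s[4]='j', s[5]='g'
Result: cjg


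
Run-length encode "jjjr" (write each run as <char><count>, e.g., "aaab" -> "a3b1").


Input: 'jjjr'
Operation: identify consecutive runs
Runs: 'jjj' -> j3, 'r' -> r1
Encoded: j3r1


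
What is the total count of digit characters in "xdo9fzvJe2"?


Input string: 'xdo9fzvJe2'
Operation: count digit characters (0-9)
Scan: 'x', 'd', 'o', '9'(digit), 'f', 'z', 'v', 'J', 'e', '2'(digit)
Digits found: 2
Result: 2


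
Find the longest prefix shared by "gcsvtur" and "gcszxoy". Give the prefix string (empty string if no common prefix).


String 1: 'gcsvtur'
String 2: 'gcszxoy'
Compare position by position:
pos 0: 'g' vs 'g' match
pos 1: 'c' vs 'c' match
pos 2: 's' vs 's' match
pos 3: 'v' vs 'z' differ -> stop
Longest common prefix: "gcs" (length 3)


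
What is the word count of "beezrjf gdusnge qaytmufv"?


Input string: 'beezrjf gdusnge qaytmufv'
Operation: split by spaces
Words found: 'beezrjf', 'gdusnge', 'qaytmufv'
Word count: 3


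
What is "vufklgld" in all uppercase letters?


Input string: 'vufklgld'
Operation: convert each letter to uppercase
Mapping: 'v'->'V', 'u'->'U', 'f'->'F', 'k'->'K', 'l'->'L', 'g'->'G', 'l'->'L', 'd'->'D'
Result: VUFKLGLD


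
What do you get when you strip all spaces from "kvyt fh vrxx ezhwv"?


Input string: 'kvyt fh vrxx ezhwv'
Operation: remove all spaces
Words: 'kvyt', 'fh', 'vrxx', 'ezhwv'
Join without spaces: kvytfhvrxxezhwv


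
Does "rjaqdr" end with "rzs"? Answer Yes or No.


Input string: 'rjaqdr'
Suffix to check: 'rzs'
Last 3 characters of input: 'qdr'
Match: False
Result: No


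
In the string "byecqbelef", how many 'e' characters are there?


Input string: 'byecqbelef'
Target character: 'e'
Scan each position: s[2]='e', s[6]='e', s[8]='e'
Matches found at indices: 2, 6, 8
Total: 3


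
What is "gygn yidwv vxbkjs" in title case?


Input string: 'gygn yidwv vxbkjs'
Operation: capitalize first letter of each word
Word transformations: 'gygn'->'Gygn', 'yidwv'->'Yidwv', 'vxbkjs'->'Vxbkjs'
Result: Gygn Yidwv Vxbkjs


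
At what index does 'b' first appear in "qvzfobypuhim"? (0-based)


Input string: 'qvzfobypuhim'
Target: 'b'
Scanning left to right: s[0]='q', s[1]='v', s[2]='z', s[3]='f', s[4]='o', s[5]='b'
First match at index: 5


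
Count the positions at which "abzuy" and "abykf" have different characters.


String 1: 'abzuy'
String 2: 'abykf'
Compare each position: pos 0: 'a'=='a', pos 1: 'b'=='b', pos 2: 'z'!='y', pos 3: 'u'!='k', pos 4: 'y'!='f'
Differing positions: 3
Hamming distance: 3


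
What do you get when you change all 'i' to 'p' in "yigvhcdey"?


Input string: 'yigvhcdey'
Operation: replace 'i' with 'p'
Positions of 'i': 1
After replacement: ypgvhcdey


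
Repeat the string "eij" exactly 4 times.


Input string: 'eij'
Operation: repeat 4 times
Concatenation: 'eij' + 'eij' + 'eij' + 'eij'
Result: eijeijeijeij


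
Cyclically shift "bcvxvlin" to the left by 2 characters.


Input: 'bcvxvlin', shift = 2
Operation: split at index 2 and swap parts
Front part s[0:2] = 'bc'
Back part s[2:] = 'vxvlin'
Rotated = back + front = 'vxvlin' + 'bc'
Result: vxvlinbc


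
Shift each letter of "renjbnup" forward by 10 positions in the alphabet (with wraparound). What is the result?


Input: 'renjbnup', shift = 10
Operation: for each letter, (position + 10) mod 26
Mapping: 'r'(17+10=27, 27 mod 26=1)->'b', 'e'(4+10=14)->'o', 'n'(13+10=23)->'x', 'j'(9+10=19)->'t', 'b'(1+10=11)->'l', 'n'(13+10=23)->'x', 'u'(20+10=30, 30 mod 26=4)->'e', 'p'(15+10=25)->'z'
Result: boxtlxez


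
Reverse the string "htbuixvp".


Input string: 'htbuixvp'
Operation: reverse character order
Original order: 'h' -> 't' -> 'b' -> 'u' -> 'i' -> 'x' -> 'v' -> 'p'
Reversed order: 'p' -> 'v' -> 'x' -> 'i' -> 'u' -> 'b' -> 't' -> 'h'
Result: pvxiubth


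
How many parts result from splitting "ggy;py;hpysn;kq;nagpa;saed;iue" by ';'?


Input string: 'ggy;py;hpysn;kq;nagpa;saed;iue'
Delimiter: ';'
Split result: 'ggy', 'py', 'hpysn', 'kq', 'nagpa', 'saed', 'iue'
Number of parts: 7


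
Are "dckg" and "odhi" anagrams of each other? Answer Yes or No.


String 1: 'dckg' -> sorted: 'cdgk'
String 2: 'odhi' -> sorted: 'dhio'
Compare sorted forms: 'cdgk' != 'dhio'
Anagram: No


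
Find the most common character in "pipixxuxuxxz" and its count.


Input: 'pipixxuxuxxz'
Operation: tally each character
Counts: 'i':2, 'p':2, 'u':2, 'x':5, 'z':1
Maximum: 'x' appears 5 times


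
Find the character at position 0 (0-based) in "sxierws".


Input string: 'sxierws'
Operation: get character at index 0
Index mapping: s[0]='s'
Result: 's'


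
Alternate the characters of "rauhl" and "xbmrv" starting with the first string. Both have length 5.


String 1: 'rauhl'
String 2: 'xbmrv'
Operation: alternate characters
Pairs: 'r'+'x', 'a'+'b', 'u'+'m', 'h'+'r', 'l'+'v'
Result: rxabumhrlv


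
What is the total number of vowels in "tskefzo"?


Input string: 'tskefzo'
Operation: count vowels (a, e, i, o, u)
Scan: s[0]='t', s[1]='s', s[2]='k', s[3]='e' (vowel), s[4]='f', s[5]='z', s[6]='o' (vowel)
Vowels found: 2
Result: 2


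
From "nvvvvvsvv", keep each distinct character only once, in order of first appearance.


Input: 'nvvvvvsvv'
Operation: keep first occurrence of each character
Scan: s[0]='n' new -> keep; s[1]='v' new -> keep; s[2]='v' seen -> skip; s[3]='v' seen -> skip; s[4]='v' seen -> skip; s[5]='v' seen -> skip; s[6]='s' new -> keep; s[7]='v' seen -> skip; s[8]='v' seen -> skip
Result: nvs


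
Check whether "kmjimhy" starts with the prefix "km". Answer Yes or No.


Input string: 'kmjimhy'
Prefix to check: 'km'
First 2 characters of input: 'km'
Match: True
Result: Yes


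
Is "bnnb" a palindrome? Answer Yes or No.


Input string: 'bnnb'
Reversed: 'bnnb'
Compare pairs: s[0]='b' vs s[3]='b' (match), s[1]='n' vs s[2]='n' (match)
Palindrome: Yes


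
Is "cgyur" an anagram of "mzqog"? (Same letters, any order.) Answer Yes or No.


String 1: 'mzqog' -> sorted: 'gmoqz'
String 2: 'cgyur' -> sorted: 'cgruy'
Compare sorted forms: 'gmoqz' != 'cgruy'
Anagram: No


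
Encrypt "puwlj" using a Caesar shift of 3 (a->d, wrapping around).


Input: 'puwlj', shift = 3
Operation: for each letter, (position + 3) mod 26
Mapping: 'p'(15+3=18)->'s', 'u'(20+3=23)->'x', 'w'(22+3=25)->'z', 'l'(11+3=14)->'o', 'j'(9+3=12)->'m'
Result: sxzom


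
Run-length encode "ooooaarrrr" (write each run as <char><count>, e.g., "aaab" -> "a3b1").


Input: 'ooooaarrrr'
Operation: identify consecutive runs
Runs: 'oooo' -> o4, 'aa' -> a2, 'rrrr' -> r4
Encoded: o4a2r4


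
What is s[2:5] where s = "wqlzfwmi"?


Input string: 'wqlzfwmi'
Operation: slice [2:5]
Extract characters: s[2]='l', s[3]='z', s[4]='f'
Result: lzf


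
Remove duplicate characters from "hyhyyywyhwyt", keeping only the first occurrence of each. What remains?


Input: 'hyhyyywyhwyt'
Operation: keep first occurrence of each character
Scan: s[0]='h' new -> keep; s[1]='y' new -> keep; s[2]='h' seen -> skip; s[3]='y' seen -> skip; s[4]='y' seen -> skip; s[5]='y' seen -> skip; s[6]='w' new -> keep; s[7]='y' seen -> skip; s[8]='h' seen -> skip; s[9]='w' seen -> skip; s[10]='y' seen -> skip; s[11]='t' new -> keep
Result: hywt


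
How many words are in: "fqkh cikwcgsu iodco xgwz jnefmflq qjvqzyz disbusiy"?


Input string: 'fqkh cikwcgsu iodco xgwz jnefmflq qjvqzyz disbusiy'
Operation: split by spaces
Words found: 'fqkh', 'cikwcgsu', 'iodco', 'xgwz', 'jnefmflq', 'qjvqzyz', 'disbusiy'
Word count: 7


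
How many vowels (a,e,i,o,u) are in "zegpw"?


Input string: 'zegpw'
Operation: count vowels (a, e, i, o, u)
Scan: s[0]='z', s[1]='e' (vowel), s[2]='g', s[3]='p', s[4]='w'
Vowels found: 1
Result: 1


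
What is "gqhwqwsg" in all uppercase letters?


Input string: 'gqhwqwsg'
Operation: convert each letter to uppercase
Mapping: 'g'->'G', 'q'->'Q', 'h'->'H', 'w'->'W', 'q'->'Q', 'w'->'W', 's'->'S', 'g'->'G'
Result: GQHWQWSG


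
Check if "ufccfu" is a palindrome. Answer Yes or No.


Input string: 'ufccfu'
Reversed: 'ufccfu'
Compare pairs: s[0]='u' vs s[5]='u' (match), s[1]='f' vs s[4]='f' (match), s[2]='c' vs s[3]='c' (match)
Palindrome: Yes


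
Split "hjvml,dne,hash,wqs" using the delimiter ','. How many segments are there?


Input string: 'hjvml,dne,hash,wqs'
Delimiter: ','
Split result: 'hjvml', 'dne', 'hash', 'wqs'
Number of parts: 4


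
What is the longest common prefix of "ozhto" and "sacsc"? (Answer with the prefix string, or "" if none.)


String 1: 'ozhto'
String 2: 'sacsc'
Compare position by position:
pos 0: 'o' vs 's' differ -> stop
Longest common prefix: "" (length 0)


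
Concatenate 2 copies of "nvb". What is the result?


Input string: 'nvb'
Operation: repeat 2 times
Concatenation: 'nvb' + 'nvb'
Result: nvbnvb


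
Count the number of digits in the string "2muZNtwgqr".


Input string: '2muZNtwgqr'
Operation: count digit characters (0-9)
Scan: '2'(digit), 'm', 'u', 'Z', 'N', 't', 'w', 'g', 'q', 'r'
Digits found: 1
Result: 1


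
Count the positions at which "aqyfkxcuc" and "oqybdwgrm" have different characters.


String 1: 'aqyfkxcuc'
String 2: 'oqybdwgrm'
Compare each position: pos 0: 'a'!='o', pos 1: 'q'=='q', pos 2: 'y'=='y', pos 3: 'f'!='b', pos 4: 'k'!='d', pos 5: 'x'!='w', pos 6: 'c'!='g', pos 7: 'u'!='r', pos 8: 'c'!='m'
Differing positions: 7
Hamming distance: 7


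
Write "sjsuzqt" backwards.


Input string: 'sjsuzqt'
Operation: reverse character order
Original order: 's' -> 'j' -> 's' -> 'u' -> 'z' -> 'q' -> 't'
Reversed order: 't' -> 'q' -> 'z' -> 'u' -> 's' -> 'j' -> 's'
Result: tqzusjs


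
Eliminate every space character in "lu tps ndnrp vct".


Input string: 'lu tps ndnrp vct'
Operation: remove all spaces
Words: 'lu', 'tps', 'ndnrp', 'vct'
Join without spaces: lutpsndnrpvct


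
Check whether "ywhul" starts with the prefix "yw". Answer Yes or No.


Input string: 'ywhul'
Prefix to check: 'yw'
First 2 characters of input: 'yw'
Match: True
Result: Yes


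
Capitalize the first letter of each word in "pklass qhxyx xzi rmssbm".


Input string: 'pklass qhxyx xzi rmssbm'
Operation: capitalize first letter of each word
Word transformations: 'pklass'->'Pklass', 'qhxyx'->'Qhxyx', 'xzi'->'Xzi', 'rmssbm'->'Rmssbm'
Result: Pklass Qhxyx Xzi Rmssbm


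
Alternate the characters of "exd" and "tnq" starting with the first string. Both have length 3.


String 1: 'exd'
String 2: 'tnq'
Operation: alternate characters
Pairs: 'e'+'t', 'x'+'n', 'd'+'q'
Result: etxndq


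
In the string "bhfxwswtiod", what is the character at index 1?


Input string: 'bhfxwswtiod'
Operation: get character at index 1
Index mapping: s[0]='b', s[1]='h'
Result: 'h'


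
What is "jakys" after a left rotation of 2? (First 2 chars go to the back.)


Input: 'jakys', shift = 2
Operation: split at index 2 and swap parts
Front part s[0:2] = 'ja'
Back part s[2:] = 'kys'
Rotated = back + front = 'kys' + 'ja'
Result: kysja


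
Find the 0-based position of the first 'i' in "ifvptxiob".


Input string: 'ifvptxiob'
Target: 'i'
Scanning left to right: s[0]='i'
First match at index: 0


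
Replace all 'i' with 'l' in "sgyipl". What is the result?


Input string: 'sgyipl'
Operation: replace 'i' with 'l'
Positions of 'i': 3
After replacement: sgylpl


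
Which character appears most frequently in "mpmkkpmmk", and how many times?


Input: 'mpmkkpmmk'
Operation: tally each character
Counts: 'k':3, 'm':4, 'p':2
Maximum: 'm' appears 4 times


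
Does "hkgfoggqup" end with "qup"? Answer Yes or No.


Input string: 'hkgfoggqup'
Suffix to check: 'qup'
Last 3 characters of input: 'qup'
Match: True
Result: Yes


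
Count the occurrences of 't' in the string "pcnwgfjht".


Input string: 'pcnwgfjht'
Target character: 't'
Scan each position: s[8]='t'
Matches found at indices: 8
Total: 1


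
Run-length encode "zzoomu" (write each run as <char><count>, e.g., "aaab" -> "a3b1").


Input: 'zzoomu'
Operation: identify consecutive runs
Runs: 'zz' -> z2, 'oo' -> o2, 'm' -> m1, 'u' -> u1
Encoded: z2o2m1u1


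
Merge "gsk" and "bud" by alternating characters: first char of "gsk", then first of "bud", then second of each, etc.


String 1: 'gsk'
String 2: 'bud'
Operation: alternate characters
Pairs: 'g'+'b', 's'+'u', 'k'+'d'
Result: gbsukd


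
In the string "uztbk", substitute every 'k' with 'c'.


Input string: 'uztbk'
Operation: replace 'k' with 'c'
Positions of 'k': 4
After replacement: uztbc


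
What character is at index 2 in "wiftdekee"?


Input string: 'wiftdekee'
Operation: get character at index 2
Index mapping: s[0]='w', s[1]='i', s[2]='f'
Result: 'f'


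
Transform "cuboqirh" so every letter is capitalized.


Input string: 'cuboqirh'
Operation: convert each letter to uppercase
Mapping: 'c'->'C', 'u'->'U', 'b'->'B', 'o'->'O', 'q'->'Q', 'i'->'I', 'r'->'R', 'h'->'H'
Result: CUBOQIRH


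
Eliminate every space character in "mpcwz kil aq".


Input string: 'mpcwz kil aq'
Operation: remove all spaces
Words: 'mpcwz', 'kil', 'aq'
Join without spaces: mpcwzkilaq


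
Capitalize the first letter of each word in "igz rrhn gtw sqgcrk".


Input string: 'igz rrhn gtw sqgcrk'
Operation: capitalize first letter of each word
Word transformations: 'igz'->'Igz', 'rrhn'->'Rrhn', 'gtw'->'Gtw', 'sqgcrk'->'Sqgcrk'
Result: Igz Rrhn Gtw Sqgcrk


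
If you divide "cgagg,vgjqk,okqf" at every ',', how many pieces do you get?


Input string: 'cgagg,vgjqk,okqf'
Delimiter: ','
Split result: 'cgagg', 'vgjqk', 'okqf'
Number of parts: 3


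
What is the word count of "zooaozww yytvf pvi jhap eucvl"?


Input string: 'zooaozww yytvf pvi jhap eucvl'
Operation: split by spaces
Words found: 'zooaozww', 'yytvf', 'pvi', 'jhap', 'eucvl'
Word count: 5


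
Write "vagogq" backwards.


Input string: 'vagogq'
Operation: reverse character order
Original order: 'v' -> 'a' -> 'g' -> 'o' -> 'g' -> 'q'
Reversed order: 'q' -> 'g' -> 'o' -> 'g' -> 'a' -> 'v'
Result: qgogav


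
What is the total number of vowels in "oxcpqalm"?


Input string: 'oxcpqalm'
Operation: count vowels (a, e, i, o, u)
Scan: s[0]='o' (vowel), s[1]='x', s[2]='c', s[3]='p', s[4]='q', s[5]='a' (vowel), s[6]='l', s[7]='m'
Vowels found: 2
Result: 2


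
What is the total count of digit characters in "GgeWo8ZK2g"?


Input string: 'GgeWo8ZK2g'
Operation: count digit characters (0-9)
Scan: 'G', 'g', 'e', 'W', 'o', '8'(digit), 'Z', 'K', '2'(digit), 'g'
Digits found: 2
Result: 2


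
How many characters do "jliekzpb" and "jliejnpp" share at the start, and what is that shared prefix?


String 1: 'jliekzpb'
String 2: 'jliejnpp'
Compare position by position:
pos 0: 'j' vs 'j' match
pos 1: 'l' vs 'l' match
pos 2: 'i' vs 'i' match
pos 3: 'e' vs 'e' match
pos 4: 'k' vs 'j' differ -> stop
Longest common prefix: "jlie" (length 4)


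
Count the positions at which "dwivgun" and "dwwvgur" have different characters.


String 1: 'dwivgun'
String 2: 'dwwvgur'
Compare each position: pos 0: 'd'=='d', pos 1: 'w'=='w', pos 2: 'i'!='w', pos 3: 'v'=='v', pos 4: 'g'=='g', pos 5: 'u'=='u', pos 6: 'n'!='r'
Differing positions: 2
Hamming distance: 2


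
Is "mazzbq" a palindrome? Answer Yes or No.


Input string: 'mazzbq'
Reversed: 'qbzzam'
Compare pairs: s[0]='m' vs s[5]='q' (mismatch), s[1]='a' vs s[4]='b' (mismatch), s[2]='z' vs s[3]='z' (match)
Palindrome: No


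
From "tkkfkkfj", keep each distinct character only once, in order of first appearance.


Input: 'tkkfkkfj'
Operation: keep first occurrence of each character
Scan: s[0]='t' new -> keep; s[1]='k' new -> keep; s[2]='k' seen -> skip; s[3]='f' new -> keep; s[4]='k' seen -> skip; s[5]='k' seen -> skip; s[6]='f' seen -> skip; s[7]='j' new -> keep
Result: tkfj


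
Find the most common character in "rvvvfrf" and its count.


Input: 'rvvvfrf'
Operation: tally each character
Counts: 'f':2, 'r':2, 'v':3
Maximum: 'v' appears 3 times


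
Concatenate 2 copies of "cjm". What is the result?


Input string: 'cjm'
Operation: repeat 2 times
Concatenation: 'cjm' + 'cjm'
Result: cjmcjm


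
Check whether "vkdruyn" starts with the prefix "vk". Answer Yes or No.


Input string: 'vkdruyn'
Prefix to check: 'vk'
First 2 characters of input: 'vk'
Match: True
Result: Yes


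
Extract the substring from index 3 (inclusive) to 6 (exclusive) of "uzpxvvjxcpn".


Input string: 'uzpxvvjxcpn'
Operation: slice [3:6]
Extract characters: s[3]='x', s[4]='v', s[5]='v'
Result: xvv


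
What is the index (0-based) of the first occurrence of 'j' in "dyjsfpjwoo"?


Input string: 'dyjsfpjwoo'
Target: 'j'
Scanning left to right: s[0]='d', s[1]='y', s[2]='j'
First match at index: 2


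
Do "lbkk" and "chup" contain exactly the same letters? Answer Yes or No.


String 1: 'lbkk' -> sorted: 'bkkl'
String 2: 'chup' -> sorted: 'chpu'
Compare sorted forms: 'bkkl' != 'chpu'
Anagram: No


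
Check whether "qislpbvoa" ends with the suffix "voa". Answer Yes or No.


Input string: 'qislpbvoa'
Suffix to check: 'voa'
Last 3 characters of input: 'voa'
Match: True
Result: Yes


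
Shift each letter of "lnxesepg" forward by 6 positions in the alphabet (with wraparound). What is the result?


Input: 'lnxesepg', shift = 6
Operation: for each letter, (position + 6) mod 26
Mapping: 'l'(11+6=17)->'r', 'n'(13+6=19)->'t', 'x'(23+6=29, 29 mod 26=3)->'d', 'e'(4+6=10)->'k', 's'(18+6=24)->'y', 'e'(4+6=10)->'k', 'p'(15+6=21)->'v', 'g'(6+6=12)->'m'
Result: rtdkykvm


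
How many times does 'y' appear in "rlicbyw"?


Input string: 'rlicbyw'
Target character: 'y'
Scan each position: s[5]='y'
Matches found at indices: 5
Total: 1
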